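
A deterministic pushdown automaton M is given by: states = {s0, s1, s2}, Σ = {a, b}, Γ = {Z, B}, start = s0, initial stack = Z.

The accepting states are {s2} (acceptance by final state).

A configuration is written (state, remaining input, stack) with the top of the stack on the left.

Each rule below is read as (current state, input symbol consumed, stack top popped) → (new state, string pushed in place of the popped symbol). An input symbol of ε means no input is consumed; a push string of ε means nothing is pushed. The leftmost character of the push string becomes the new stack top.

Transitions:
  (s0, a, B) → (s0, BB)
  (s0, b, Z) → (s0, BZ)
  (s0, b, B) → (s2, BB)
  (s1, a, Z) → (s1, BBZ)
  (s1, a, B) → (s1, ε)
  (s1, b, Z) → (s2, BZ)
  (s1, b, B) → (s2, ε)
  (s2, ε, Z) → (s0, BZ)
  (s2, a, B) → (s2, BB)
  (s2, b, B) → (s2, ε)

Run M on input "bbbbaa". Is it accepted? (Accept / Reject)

(s0, bbbbaa, Z) ⊢ (s0, bbbaa, BZ) ⊢ (s2, bbaa, BBZ) ⊢ (s2, baa, BZ) ⊢ (s2, aa, Z) ⊢ (s0, aa, BZ) ⊢ (s0, a, BBZ) ⊢ (s0, ε, BBBZ)
All input consumed; state s0 ∉ F and no further ε-move applies.

Reject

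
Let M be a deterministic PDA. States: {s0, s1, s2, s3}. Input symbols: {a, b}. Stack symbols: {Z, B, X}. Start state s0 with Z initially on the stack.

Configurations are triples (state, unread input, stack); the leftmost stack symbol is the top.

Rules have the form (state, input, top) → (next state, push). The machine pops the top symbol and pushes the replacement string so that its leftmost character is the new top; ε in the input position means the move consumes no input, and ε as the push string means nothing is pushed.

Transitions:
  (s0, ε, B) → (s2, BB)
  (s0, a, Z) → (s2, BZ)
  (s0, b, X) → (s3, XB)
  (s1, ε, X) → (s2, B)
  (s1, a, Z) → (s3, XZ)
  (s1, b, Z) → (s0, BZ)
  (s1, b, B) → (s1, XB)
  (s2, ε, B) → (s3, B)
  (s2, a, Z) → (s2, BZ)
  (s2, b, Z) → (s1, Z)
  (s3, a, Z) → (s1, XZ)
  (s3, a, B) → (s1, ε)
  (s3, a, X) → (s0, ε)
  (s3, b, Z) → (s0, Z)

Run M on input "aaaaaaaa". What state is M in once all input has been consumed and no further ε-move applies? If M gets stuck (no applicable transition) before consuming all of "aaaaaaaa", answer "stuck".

s0

(s0, aaaaaaaa, Z) ⊢ (s2, aaaaaaa, BZ) ⊢ (s3, aaaaaaa, BZ) ⊢ (s1, aaaaaa, Z) ⊢ (s3, aaaaa, XZ) ⊢ (s0, aaaa, Z) ⊢ (s2, aaa, BZ) ⊢ (s3, aaa, BZ) ⊢ (s1, aa, Z) ⊢ (s3, a, XZ) ⊢ (s0, ε, Z)
All input consumed; M is in state s0.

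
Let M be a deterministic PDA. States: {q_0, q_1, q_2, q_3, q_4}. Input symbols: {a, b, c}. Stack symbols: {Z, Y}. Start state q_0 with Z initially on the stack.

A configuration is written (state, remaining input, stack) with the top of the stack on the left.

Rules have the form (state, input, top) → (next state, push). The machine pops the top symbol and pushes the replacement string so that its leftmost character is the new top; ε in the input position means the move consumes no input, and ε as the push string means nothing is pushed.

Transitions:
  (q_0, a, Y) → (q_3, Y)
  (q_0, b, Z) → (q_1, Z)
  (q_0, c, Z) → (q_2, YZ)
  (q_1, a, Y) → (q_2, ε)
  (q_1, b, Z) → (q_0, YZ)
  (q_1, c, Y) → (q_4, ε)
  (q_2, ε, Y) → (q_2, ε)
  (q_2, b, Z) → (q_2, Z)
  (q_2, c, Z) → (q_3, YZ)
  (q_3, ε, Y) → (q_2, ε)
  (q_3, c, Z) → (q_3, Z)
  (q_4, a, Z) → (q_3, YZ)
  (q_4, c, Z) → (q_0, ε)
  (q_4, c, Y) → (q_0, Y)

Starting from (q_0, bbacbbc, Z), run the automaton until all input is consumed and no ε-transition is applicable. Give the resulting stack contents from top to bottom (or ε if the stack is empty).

Z

(q_0, bbacbbc, Z)
  read b, top Z: go to q_1, push Z → (q_1, bacbbc, Z)
  read b, top Z: go to q_0, push YZ → (q_0, acbbc, YZ)
  read a, top Y: go to q_3, push Y → (q_3, cbbc, YZ)
  ε-move, top Y: go to q_2, push ε → (q_2, cbbc, Z)
  read c, top Z: go to q_3, push YZ → (q_3, bbc, YZ)
  ε-move, top Y: go to q_2, push ε → (q_2, bbc, Z)
  read b, top Z: go to q_2, push Z → (q_2, bc, Z)
  read b, top Z: go to q_2, push Z → (q_2, c, Z)
  read c, top Z: go to q_3, push YZ → (q_3, ε, YZ)
  ε-move, top Y: go to q_2, push ε → (q_2, ε, Z)
All input consumed in state q_2 with stack Z.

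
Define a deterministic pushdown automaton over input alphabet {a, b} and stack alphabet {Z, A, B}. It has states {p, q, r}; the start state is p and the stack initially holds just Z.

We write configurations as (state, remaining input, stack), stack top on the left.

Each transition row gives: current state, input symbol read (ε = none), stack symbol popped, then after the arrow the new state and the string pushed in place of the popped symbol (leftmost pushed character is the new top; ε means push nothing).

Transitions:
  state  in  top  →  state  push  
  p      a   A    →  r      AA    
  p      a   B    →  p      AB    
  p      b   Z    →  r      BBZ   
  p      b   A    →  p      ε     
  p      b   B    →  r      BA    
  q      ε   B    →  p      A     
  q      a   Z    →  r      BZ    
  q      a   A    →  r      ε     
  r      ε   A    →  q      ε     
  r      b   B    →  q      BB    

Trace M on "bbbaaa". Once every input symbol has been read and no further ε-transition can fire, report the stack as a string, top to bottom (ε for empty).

BBZ

(p, bbbaaa, Z)
  read b, top Z: go to r, push BBZ → (r, bbaaa, BBZ)
  read b, top B: go to q, push BB → (q, baaa, BBBZ)
  ε-move, top B: go to p, push A → (p, baaa, ABBZ)
  read b, top A: go to p, push ε → (p, aaa, BBZ)
  read a, top B: go to p, push AB → (p, aa, ABBZ)
  read a, top A: go to r, push AA → (r, a, AABBZ)
  ε-move, top A: go to q, push ε → (q, a, ABBZ)
  read a, top A: go to r, push ε → (r, ε, BBZ)
All input consumed in state r with stack BBZ.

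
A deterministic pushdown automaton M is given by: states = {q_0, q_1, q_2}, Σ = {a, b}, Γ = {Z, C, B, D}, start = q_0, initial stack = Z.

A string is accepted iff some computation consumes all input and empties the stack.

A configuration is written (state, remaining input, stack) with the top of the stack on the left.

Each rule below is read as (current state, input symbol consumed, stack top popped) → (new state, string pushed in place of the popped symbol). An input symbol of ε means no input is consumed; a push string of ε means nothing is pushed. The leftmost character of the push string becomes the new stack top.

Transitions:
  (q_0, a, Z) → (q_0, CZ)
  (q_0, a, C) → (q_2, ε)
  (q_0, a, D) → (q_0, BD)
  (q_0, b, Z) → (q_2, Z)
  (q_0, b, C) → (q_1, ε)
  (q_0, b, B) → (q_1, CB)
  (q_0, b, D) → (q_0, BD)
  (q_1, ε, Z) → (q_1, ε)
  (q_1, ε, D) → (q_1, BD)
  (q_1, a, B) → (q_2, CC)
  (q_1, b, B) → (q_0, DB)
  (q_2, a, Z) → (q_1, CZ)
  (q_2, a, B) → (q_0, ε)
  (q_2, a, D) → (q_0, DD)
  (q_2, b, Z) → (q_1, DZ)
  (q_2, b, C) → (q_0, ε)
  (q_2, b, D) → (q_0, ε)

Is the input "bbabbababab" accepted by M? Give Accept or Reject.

Accept

(q_0, bbabbababab, Z) ⊢ (q_2, babbababab, Z) ⊢ (q_1, abbababab, DZ) ⊢ (q_1, abbababab, BDZ) ⊢ (q_2, bbababab, CCDZ) ⊢ (q_0, bababab, CDZ) ⊢ (q_1, ababab, DZ) ⊢ (q_1, ababab, BDZ) ⊢ (q_2, babab, CCDZ) ⊢ (q_0, abab, CDZ) ⊢ (q_2, bab, DZ) ⊢ (q_0, ab, Z) ⊢ (q_0, b, CZ) ⊢ (q_1, ε, Z) ⊢ (q_1, ε, ε)
All input consumed and the stack is empty.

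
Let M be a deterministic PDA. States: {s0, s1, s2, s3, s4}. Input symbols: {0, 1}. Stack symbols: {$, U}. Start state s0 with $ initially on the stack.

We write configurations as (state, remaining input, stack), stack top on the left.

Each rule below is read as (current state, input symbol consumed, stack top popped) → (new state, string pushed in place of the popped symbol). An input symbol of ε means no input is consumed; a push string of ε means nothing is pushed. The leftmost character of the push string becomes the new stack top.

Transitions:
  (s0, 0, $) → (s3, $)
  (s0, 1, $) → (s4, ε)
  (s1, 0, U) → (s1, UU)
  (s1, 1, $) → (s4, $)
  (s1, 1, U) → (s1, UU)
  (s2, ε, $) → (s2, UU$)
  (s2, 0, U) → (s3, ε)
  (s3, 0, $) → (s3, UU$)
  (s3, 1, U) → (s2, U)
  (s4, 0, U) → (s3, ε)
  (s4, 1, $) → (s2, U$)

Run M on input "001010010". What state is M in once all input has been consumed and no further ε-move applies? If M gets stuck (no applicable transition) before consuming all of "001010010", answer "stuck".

s3

(s0, 001010010, $)
  read 0, top $: go to s3, push $ → (s3, 01010010, $)
  read 0, top $: go to s3, push UU$ → (s3, 1010010, UU$)
  read 1, top U: go to s2, push U → (s2, 010010, UU$)
  read 0, top U: go to s3, push ε → (s3, 10010, U$)
  read 1, top U: go to s2, push U → (s2, 0010, U$)
  read 0, top U: go to s3, push ε → (s3, 010, $)
  read 0, top $: go to s3, push UU$ → (s3, 10, UU$)
  read 1, top U: go to s2, push U → (s2, 0, UU$)
  read 0, top U: go to s3, push ε → (s3, ε, U$)
All input consumed; M is in state s3.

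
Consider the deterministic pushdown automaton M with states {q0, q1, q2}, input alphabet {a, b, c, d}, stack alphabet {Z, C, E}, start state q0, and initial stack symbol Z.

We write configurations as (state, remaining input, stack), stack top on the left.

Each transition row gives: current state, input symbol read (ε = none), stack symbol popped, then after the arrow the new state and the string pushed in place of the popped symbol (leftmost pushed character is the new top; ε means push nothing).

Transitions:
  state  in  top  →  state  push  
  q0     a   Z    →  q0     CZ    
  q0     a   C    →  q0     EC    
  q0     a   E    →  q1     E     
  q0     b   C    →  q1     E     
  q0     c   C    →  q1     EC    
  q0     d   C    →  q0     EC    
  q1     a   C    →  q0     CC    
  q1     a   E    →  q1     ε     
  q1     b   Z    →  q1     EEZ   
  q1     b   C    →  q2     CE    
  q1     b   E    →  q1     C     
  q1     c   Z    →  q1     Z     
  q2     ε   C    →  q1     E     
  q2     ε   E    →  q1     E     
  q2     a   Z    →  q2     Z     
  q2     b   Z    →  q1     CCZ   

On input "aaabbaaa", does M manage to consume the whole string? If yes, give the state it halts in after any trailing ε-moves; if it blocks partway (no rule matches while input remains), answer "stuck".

q0

(q0, aaabbaaa, Z)
  read a, top Z: go to q0, push CZ → (q0, aabbaaa, CZ)
  read a, top C: go to q0, push EC → (q0, abbaaa, ECZ)
  read a, top E: go to q1, push E → (q1, bbaaa, ECZ)
  read b, top E: go to q1, push C → (q1, baaa, CCZ)
  read b, top C: go to q2, push CE → (q2, aaa, CECZ)
  ε-move, top C: go to q1, push E → (q1, aaa, EECZ)
  read a, top E: go to q1, push ε → (q1, aa, ECZ)
  read a, top E: go to q1, push ε → (q1, a, CZ)
  read a, top C: go to q0, push CC → (q0, ε, CCZ)
All input consumed; M is in state q0.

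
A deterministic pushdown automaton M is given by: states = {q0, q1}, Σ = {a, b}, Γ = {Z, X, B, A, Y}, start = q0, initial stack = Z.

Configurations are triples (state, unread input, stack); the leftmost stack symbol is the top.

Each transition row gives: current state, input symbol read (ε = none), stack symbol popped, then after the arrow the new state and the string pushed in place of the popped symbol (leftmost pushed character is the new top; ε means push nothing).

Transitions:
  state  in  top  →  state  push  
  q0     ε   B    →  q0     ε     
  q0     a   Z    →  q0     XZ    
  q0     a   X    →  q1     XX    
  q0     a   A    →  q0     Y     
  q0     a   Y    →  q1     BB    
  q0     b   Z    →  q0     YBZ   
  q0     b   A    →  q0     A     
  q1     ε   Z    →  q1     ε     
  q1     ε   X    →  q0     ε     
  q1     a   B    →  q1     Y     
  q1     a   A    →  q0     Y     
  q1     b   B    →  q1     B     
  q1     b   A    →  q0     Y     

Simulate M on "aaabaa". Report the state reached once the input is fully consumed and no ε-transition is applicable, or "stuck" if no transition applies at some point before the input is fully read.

(q0, aaabaa, Z)
  read a, top Z: go to q0, push XZ → (q0, aabaa, XZ)
  read a, top X: go to q1, push XX → (q1, abaa, XXZ)
  ε-move, top X: go to q0, push ε → (q0, abaa, XZ)
  read a, top X: go to q1, push XX → (q1, baa, XXZ)
  ε-move, top X: go to q0, push ε → (q0, baa, XZ)
No transition for (q0, b, top X); M blocks with input baa remaining.

stuck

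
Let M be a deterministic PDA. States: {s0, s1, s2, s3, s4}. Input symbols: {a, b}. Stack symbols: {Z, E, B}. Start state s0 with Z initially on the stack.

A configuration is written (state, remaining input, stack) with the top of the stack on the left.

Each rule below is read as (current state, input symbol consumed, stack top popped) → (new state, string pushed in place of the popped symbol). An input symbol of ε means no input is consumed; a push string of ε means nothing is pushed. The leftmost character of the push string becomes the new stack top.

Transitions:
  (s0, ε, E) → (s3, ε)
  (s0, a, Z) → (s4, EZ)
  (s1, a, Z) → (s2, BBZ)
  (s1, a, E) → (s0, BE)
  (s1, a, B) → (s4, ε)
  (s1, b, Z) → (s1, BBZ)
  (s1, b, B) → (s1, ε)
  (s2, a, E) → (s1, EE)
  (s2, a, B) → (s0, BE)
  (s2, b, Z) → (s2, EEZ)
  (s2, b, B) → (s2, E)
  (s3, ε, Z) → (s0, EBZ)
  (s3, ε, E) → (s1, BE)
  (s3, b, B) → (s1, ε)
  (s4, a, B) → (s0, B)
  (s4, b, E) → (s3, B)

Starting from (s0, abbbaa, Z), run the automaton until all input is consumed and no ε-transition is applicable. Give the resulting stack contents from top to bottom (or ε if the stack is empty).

BZ

(s0, abbbaa, Z) ⊢ (s4, bbbaa, EZ) ⊢ (s3, bbaa, BZ) ⊢ (s1, baa, Z) ⊢ (s1, aa, BBZ) ⊢ (s4, a, BZ) ⊢ (s0, ε, BZ)
All input consumed in state s0 with stack BZ.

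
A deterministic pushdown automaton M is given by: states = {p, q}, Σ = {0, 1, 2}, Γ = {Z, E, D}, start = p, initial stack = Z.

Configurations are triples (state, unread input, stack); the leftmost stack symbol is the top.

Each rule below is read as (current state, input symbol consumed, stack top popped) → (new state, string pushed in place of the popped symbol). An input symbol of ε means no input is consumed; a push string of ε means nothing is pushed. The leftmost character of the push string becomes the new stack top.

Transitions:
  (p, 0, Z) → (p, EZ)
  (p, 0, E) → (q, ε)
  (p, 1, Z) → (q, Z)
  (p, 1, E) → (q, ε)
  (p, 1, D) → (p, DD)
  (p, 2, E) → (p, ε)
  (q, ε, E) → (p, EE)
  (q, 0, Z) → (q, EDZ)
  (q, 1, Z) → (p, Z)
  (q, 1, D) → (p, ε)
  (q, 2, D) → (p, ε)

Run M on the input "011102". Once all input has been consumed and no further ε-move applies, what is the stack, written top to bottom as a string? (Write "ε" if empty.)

EDZ

(p, 011102, Z)
  read 0, top Z: go to p, push EZ → (p, 11102, EZ)
  read 1, top E: go to q, push ε → (q, 1102, Z)
  read 1, top Z: go to p, push Z → (p, 102, Z)
  read 1, top Z: go to q, push Z → (q, 02, Z)
  read 0, top Z: go to q, push EDZ → (q, 2, EDZ)
  ε-move, top E: go to p, push EE → (p, 2, EEDZ)
  read 2, top E: go to p, push ε → (p, ε, EDZ)
All input consumed in state p with stack EDZ.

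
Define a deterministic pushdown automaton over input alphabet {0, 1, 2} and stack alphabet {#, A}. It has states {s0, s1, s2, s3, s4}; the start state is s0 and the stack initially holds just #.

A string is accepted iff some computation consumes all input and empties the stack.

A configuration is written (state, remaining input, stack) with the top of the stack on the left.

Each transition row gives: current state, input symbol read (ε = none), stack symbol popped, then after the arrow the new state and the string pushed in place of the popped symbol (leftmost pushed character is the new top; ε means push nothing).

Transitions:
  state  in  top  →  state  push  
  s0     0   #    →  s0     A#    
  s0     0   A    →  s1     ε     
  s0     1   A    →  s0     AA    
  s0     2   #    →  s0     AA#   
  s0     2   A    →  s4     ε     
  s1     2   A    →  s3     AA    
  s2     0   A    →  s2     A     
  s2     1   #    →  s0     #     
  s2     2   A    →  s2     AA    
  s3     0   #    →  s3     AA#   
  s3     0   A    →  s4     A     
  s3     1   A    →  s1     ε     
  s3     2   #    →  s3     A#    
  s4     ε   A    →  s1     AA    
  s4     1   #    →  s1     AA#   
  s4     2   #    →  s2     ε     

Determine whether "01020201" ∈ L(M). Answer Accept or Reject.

(s0, 01020201, #)
  read 0, top #: go to s0, push A# → (s0, 1020201, A#)
  read 1, top A: go to s0, push AA → (s0, 020201, AA#)
  read 0, top A: go to s1, push ε → (s1, 20201, A#)
  read 2, top A: go to s3, push AA → (s3, 0201, AA#)
  read 0, top A: go to s4, push A → (s4, 201, AA#)
  ε-move, top A: go to s1, push AA → (s1, 201, AAA#)
  read 2, top A: go to s3, push AA → (s3, 01, AAAA#)
  read 0, top A: go to s4, push A → (s4, 1, AAAA#)
  ε-move, top A: go to s1, push AA → (s1, 1, AAAAA#)
No transition applies at (s1, 1, AAAAA#); input not fully consumed.

Reject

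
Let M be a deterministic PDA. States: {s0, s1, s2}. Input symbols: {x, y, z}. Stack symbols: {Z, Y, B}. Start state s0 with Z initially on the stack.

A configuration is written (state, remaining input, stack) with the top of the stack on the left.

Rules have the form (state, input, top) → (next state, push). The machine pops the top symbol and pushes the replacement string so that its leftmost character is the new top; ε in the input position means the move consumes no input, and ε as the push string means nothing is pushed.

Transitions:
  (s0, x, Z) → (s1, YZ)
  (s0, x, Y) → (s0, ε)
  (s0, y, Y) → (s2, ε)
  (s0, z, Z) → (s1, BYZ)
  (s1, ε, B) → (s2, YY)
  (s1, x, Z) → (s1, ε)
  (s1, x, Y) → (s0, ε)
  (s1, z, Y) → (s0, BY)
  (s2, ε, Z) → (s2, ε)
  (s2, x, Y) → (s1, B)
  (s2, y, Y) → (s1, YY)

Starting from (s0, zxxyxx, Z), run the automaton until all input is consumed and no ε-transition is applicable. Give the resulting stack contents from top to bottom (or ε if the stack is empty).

(s0, zxxyxx, Z)
  read z, top Z: go to s1, push BYZ → (s1, xxyxx, BYZ)
  ε-move, top B: go to s2, push YY → (s2, xxyxx, YYYZ)
  read x, top Y: go to s1, push B → (s1, xyxx, BYYZ)
  ε-move, top B: go to s2, push YY → (s2, xyxx, YYYYZ)
  read x, top Y: go to s1, push B → (s1, yxx, BYYYZ)
  ε-move, top B: go to s2, push YY → (s2, yxx, YYYYYZ)
  read y, top Y: go to s1, push YY → (s1, xx, YYYYYYZ)
  read x, top Y: go to s0, push ε → (s0, x, YYYYYZ)
  read x, top Y: go to s0, push ε → (s0, ε, YYYYZ)
All input consumed in state s0 with stack YYYYZ.

YYYYZ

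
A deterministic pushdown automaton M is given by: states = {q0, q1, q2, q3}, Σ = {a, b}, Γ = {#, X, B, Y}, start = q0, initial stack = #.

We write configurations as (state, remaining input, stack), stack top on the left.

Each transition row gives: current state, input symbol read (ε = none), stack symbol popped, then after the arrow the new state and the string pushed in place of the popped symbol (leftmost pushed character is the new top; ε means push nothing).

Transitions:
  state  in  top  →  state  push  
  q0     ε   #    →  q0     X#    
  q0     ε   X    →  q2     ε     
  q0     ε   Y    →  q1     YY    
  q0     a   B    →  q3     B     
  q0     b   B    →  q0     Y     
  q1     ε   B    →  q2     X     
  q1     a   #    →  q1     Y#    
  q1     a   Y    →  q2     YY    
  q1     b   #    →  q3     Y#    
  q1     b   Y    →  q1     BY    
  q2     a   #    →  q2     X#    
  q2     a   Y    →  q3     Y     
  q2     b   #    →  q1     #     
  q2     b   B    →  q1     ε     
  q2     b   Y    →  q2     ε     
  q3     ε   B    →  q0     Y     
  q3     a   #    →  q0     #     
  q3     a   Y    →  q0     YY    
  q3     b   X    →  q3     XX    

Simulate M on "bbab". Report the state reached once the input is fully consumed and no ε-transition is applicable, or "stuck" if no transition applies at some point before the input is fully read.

(q0, bbab, #) ⊢ (q0, bbab, X#) ⊢ (q2, bbab, #) ⊢ (q1, bab, #) ⊢ (q3, ab, Y#) ⊢ (q0, b, YY#) ⊢ (q1, b, YYY#) ⊢ (q1, ε, BYYY#) ⊢ (q2, ε, XYYY#)
All input consumed; M is in state q2.

q2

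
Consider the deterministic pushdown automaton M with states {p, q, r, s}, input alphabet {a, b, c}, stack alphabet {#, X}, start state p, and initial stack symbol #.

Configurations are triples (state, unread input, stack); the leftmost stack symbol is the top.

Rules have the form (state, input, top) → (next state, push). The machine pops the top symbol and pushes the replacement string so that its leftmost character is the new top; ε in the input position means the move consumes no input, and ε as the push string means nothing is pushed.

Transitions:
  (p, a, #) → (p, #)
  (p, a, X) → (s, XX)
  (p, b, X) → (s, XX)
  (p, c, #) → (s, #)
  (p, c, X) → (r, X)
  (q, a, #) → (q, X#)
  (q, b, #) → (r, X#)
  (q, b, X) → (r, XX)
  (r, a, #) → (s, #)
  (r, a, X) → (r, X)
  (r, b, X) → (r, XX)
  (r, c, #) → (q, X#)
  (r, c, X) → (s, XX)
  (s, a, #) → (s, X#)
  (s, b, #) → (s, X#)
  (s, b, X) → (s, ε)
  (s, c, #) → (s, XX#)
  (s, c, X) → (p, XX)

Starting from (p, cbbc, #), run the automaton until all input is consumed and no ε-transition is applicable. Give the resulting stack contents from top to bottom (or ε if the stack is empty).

XX#

(p, cbbc, #)
  read c, top #: go to s, push # → (s, bbc, #)
  read b, top #: go to s, push X# → (s, bc, X#)
  read b, top X: go to s, push ε → (s, c, #)
  read c, top #: go to s, push XX# → (s, ε, XX#)
All input consumed in state s with stack XX#.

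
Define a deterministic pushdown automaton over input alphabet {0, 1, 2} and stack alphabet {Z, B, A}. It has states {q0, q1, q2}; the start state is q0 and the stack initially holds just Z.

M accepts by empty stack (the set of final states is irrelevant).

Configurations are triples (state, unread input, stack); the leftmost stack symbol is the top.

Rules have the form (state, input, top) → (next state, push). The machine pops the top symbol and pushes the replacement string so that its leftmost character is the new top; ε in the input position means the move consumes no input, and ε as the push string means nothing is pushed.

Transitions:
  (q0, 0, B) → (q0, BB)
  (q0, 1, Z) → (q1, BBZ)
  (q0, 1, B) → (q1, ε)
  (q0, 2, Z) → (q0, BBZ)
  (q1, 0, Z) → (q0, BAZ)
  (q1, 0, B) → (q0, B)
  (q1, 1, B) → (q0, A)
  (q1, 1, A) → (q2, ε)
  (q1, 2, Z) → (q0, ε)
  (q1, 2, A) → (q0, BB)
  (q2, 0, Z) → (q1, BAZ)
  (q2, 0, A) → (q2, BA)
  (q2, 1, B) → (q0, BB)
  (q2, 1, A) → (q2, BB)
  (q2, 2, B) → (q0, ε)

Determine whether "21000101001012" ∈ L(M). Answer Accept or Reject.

Accept

(q0, 21000101001012, Z)
  read 2, top Z: go to q0, push BBZ → (q0, 1000101001012, BBZ)
  read 1, top B: go to q1, push ε → (q1, 000101001012, BZ)
  read 0, top B: go to q0, push B → (q0, 00101001012, BZ)
  read 0, top B: go to q0, push BB → (q0, 0101001012, BBZ)
  read 0, top B: go to q0, push BB → (q0, 101001012, BBBZ)
  read 1, top B: go to q1, push ε → (q1, 01001012, BBZ)
  read 0, top B: go to q0, push B → (q0, 1001012, BBZ)
  read 1, top B: go to q1, push ε → (q1, 001012, BZ)
  read 0, top B: go to q0, push B → (q0, 01012, BZ)
  read 0, top B: go to q0, push BB → (q0, 1012, BBZ)
  read 1, top B: go to q1, push ε → (q1, 012, BZ)
  read 0, top B: go to q0, push B → (q0, 12, BZ)
  read 1, top B: go to q1, push ε → (q1, 2, Z)
  read 2, top Z: go to q0, push ε → (q0, ε, ε)
All input consumed and the stack is empty.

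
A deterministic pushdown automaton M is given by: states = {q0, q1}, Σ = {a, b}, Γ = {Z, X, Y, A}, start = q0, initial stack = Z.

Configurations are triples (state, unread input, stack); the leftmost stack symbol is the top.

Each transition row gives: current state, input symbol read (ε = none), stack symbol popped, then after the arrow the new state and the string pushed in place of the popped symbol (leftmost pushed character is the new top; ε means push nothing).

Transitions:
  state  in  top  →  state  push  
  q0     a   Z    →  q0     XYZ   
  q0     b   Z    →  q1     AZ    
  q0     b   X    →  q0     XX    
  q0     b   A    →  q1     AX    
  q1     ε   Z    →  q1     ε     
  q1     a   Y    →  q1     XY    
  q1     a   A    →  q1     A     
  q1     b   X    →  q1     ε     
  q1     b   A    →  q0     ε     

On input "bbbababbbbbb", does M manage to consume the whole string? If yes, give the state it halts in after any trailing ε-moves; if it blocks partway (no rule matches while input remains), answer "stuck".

q0

(q0, bbbababbbbbb, Z) ⊢ (q1, bbababbbbbb, AZ) ⊢ (q0, bababbbbbb, Z) ⊢ (q1, ababbbbbb, AZ) ⊢ (q1, babbbbbb, AZ) ⊢ (q0, abbbbbb, Z) ⊢ (q0, bbbbbb, XYZ) ⊢ (q0, bbbbb, XXYZ) ⊢ (q0, bbbb, XXXYZ) ⊢ (q0, bbb, XXXXYZ) ⊢ (q0, bb, XXXXXYZ) ⊢ (q0, b, XXXXXXYZ) ⊢ (q0, ε, XXXXXXXYZ)
All input consumed; M is in state q0.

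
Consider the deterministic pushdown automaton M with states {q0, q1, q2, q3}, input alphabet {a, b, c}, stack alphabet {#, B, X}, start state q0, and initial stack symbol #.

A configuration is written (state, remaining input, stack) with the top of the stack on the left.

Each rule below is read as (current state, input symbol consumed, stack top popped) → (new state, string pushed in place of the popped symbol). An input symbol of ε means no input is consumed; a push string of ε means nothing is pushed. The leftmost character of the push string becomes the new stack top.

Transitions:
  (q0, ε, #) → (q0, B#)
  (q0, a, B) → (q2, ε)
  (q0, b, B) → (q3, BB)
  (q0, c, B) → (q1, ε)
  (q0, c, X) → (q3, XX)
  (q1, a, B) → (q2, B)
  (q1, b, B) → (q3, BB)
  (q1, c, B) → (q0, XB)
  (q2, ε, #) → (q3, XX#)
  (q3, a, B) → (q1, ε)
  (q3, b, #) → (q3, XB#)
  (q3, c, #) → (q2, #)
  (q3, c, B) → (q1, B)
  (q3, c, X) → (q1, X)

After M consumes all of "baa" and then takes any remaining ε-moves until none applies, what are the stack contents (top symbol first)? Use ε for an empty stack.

(q0, baa, #) ⊢ (q0, baa, B#) ⊢ (q3, aa, BB#) ⊢ (q1, a, B#) ⊢ (q2, ε, B#)
All input consumed in state q2 with stack B#.

B#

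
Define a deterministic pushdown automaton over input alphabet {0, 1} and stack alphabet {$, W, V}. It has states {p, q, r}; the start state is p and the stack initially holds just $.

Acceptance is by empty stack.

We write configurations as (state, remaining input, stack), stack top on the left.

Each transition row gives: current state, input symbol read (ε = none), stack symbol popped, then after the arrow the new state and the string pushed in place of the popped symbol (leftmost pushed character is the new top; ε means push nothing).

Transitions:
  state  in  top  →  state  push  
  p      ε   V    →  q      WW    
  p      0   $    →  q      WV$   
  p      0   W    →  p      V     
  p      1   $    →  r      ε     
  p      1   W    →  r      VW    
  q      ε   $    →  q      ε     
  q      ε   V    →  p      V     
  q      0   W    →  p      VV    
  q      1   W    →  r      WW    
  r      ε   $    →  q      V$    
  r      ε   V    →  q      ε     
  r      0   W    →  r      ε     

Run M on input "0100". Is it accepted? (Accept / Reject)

(p, 0100, $) ⊢ (q, 100, WV$) ⊢ (r, 00, WWV$) ⊢ (r, 0, WV$) ⊢ (r, ε, V$) ⊢ (q, ε, $) ⊢ (q, ε, ε)
All input consumed and the stack is empty.

Accept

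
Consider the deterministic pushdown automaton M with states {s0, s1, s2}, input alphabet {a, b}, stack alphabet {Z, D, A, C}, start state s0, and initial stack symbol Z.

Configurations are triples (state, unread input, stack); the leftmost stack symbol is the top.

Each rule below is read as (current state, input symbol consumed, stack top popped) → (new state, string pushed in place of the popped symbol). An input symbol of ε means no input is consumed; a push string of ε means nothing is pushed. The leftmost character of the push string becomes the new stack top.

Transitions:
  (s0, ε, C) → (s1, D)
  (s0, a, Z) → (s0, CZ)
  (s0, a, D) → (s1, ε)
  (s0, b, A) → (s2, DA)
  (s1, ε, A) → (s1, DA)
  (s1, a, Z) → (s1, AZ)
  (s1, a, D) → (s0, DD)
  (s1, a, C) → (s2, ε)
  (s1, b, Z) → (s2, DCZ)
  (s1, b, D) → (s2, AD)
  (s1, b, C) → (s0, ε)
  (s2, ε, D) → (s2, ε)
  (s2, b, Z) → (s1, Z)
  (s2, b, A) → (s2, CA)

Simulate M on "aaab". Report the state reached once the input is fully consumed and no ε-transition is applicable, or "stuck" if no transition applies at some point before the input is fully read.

s2

(s0, aaab, Z)
  read a, top Z: go to s0, push CZ → (s0, aab, CZ)
  ε-move, top C: go to s1, push D → (s1, aab, DZ)
  read a, top D: go to s0, push DD → (s0, ab, DDZ)
  read a, top D: go to s1, push ε → (s1, b, DZ)
  read b, top D: go to s2, push AD → (s2, ε, ADZ)
All input consumed; M is in state s2.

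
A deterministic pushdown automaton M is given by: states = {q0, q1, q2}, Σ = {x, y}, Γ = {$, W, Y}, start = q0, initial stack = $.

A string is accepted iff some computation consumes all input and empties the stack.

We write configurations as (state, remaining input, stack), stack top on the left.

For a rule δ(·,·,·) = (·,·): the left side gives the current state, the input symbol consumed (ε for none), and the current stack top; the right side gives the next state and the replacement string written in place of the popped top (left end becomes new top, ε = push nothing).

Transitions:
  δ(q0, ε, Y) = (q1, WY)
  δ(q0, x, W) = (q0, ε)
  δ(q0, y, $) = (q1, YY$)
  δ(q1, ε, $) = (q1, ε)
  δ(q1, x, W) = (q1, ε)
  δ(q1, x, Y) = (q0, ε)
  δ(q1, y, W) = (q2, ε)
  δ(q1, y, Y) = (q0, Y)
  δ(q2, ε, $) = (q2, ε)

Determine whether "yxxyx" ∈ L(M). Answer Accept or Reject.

Reject

(q0, yxxyx, $)
  read y, top $: go to q1, push YY$ → (q1, xxyx, YY$)
  read x, top Y: go to q0, push ε → (q0, xyx, Y$)
  ε-move, top Y: go to q1, push WY → (q1, xyx, WY$)
  read x, top W: go to q1, push ε → (q1, yx, Y$)
  read y, top Y: go to q0, push Y → (q0, x, Y$)
  ε-move, top Y: go to q1, push WY → (q1, x, WY$)
  read x, top W: go to q1, push ε → (q1, ε, Y$)
All input consumed; stack is Y$, not empty, and no further ε-move applies.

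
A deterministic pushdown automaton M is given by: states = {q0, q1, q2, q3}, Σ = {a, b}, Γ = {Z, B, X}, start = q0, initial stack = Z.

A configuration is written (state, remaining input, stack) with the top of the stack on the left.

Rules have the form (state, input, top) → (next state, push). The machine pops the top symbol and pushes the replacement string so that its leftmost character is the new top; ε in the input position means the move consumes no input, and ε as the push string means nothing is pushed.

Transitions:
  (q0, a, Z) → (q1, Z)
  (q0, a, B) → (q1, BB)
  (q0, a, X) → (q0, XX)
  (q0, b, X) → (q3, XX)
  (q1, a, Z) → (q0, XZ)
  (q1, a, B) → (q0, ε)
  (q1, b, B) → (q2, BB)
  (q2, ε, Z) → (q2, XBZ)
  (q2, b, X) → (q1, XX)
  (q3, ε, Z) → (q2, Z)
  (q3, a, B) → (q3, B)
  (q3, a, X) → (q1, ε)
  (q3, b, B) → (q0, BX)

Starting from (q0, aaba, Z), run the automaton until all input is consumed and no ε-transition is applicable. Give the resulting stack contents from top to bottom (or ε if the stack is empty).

XZ

(q0, aaba, Z)
  read a, top Z: go to q1, push Z → (q1, aba, Z)
  read a, top Z: go to q0, push XZ → (q0, ba, XZ)
  read b, top X: go to q3, push XX → (q3, a, XXZ)
  read a, top X: go to q1, push ε → (q1, ε, XZ)
All input consumed in state q1 with stack XZ.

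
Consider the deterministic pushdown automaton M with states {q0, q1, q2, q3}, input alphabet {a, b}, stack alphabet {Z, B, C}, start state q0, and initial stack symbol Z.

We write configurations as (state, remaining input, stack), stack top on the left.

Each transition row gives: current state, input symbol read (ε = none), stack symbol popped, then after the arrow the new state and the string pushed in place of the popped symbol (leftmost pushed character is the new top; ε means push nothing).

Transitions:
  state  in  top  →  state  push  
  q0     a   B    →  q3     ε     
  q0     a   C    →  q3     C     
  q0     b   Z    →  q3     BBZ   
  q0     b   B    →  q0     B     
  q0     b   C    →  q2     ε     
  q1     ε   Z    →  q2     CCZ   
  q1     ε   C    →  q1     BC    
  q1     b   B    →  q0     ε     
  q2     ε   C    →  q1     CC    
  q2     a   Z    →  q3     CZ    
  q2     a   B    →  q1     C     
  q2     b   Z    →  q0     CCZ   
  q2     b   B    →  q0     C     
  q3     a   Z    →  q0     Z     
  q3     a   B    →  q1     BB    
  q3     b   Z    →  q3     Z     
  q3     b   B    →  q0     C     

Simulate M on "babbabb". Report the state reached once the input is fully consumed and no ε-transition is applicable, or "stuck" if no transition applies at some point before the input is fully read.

(q0, babbabb, Z)
  read b, top Z: go to q3, push BBZ → (q3, abbabb, BBZ)
  read a, top B: go to q1, push BB → (q1, bbabb, BBBZ)
  read b, top B: go to q0, push ε → (q0, babb, BBZ)
  read b, top B: go to q0, push B → (q0, abb, BBZ)
  read a, top B: go to q3, push ε → (q3, bb, BZ)
  read b, top B: go to q0, push C → (q0, b, CZ)
  read b, top C: go to q2, push ε → (q2, ε, Z)
All input consumed; M is in state q2.

q2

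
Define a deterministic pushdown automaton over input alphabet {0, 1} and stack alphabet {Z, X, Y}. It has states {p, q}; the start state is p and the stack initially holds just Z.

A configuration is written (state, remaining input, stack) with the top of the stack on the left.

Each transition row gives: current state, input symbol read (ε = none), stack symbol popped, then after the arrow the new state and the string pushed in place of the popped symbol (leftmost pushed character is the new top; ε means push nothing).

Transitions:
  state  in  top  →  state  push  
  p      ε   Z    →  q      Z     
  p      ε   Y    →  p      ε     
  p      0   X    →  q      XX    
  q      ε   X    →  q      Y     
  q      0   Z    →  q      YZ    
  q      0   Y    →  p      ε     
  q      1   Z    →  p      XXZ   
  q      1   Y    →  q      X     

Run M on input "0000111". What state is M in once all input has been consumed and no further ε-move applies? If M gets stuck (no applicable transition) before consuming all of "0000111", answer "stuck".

(p, 0000111, Z)
  ε-move, top Z: go to q, push Z → (q, 0000111, Z)
  read 0, top Z: go to q, push YZ → (q, 000111, YZ)
  read 0, top Y: go to p, push ε → (p, 00111, Z)
  ε-move, top Z: go to q, push Z → (q, 00111, Z)
  read 0, top Z: go to q, push YZ → (q, 0111, YZ)
  read 0, top Y: go to p, push ε → (p, 111, Z)
  ε-move, top Z: go to q, push Z → (q, 111, Z)
  read 1, top Z: go to p, push XXZ → (p, 11, XXZ)
No transition for (p, 1, top X); M blocks with input 11 remaining.

stuck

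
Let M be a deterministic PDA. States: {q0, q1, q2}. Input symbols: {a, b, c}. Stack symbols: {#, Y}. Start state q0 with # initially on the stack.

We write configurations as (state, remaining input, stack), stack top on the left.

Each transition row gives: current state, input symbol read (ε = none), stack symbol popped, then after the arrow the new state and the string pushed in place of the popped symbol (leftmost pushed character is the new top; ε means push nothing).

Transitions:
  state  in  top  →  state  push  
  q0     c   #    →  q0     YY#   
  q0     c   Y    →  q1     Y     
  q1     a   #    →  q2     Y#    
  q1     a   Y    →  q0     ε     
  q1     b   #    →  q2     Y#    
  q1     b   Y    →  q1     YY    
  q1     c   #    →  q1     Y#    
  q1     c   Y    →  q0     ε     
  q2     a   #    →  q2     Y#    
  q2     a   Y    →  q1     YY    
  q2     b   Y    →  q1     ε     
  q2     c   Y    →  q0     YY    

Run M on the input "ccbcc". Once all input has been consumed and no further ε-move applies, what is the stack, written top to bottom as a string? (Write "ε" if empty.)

(q0, ccbcc, #) ⊢ (q0, cbcc, YY#) ⊢ (q1, bcc, YY#) ⊢ (q1, cc, YYY#) ⊢ (q0, c, YY#) ⊢ (q1, ε, YY#)
All input consumed in state q1 with stack YY#.

YY#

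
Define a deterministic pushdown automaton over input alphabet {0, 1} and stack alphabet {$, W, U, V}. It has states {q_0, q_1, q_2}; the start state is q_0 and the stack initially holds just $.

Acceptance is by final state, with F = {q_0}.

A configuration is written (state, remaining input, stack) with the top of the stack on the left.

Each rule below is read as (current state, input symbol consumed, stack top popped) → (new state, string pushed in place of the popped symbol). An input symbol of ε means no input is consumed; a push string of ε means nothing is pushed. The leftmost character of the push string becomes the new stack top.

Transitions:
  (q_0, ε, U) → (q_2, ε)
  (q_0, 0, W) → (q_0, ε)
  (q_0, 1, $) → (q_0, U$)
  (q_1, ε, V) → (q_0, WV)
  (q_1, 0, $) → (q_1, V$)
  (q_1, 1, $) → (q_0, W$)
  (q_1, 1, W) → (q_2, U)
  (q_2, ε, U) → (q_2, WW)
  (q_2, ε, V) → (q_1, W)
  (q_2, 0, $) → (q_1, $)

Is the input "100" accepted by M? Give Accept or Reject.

(q_0, 100, $)
  read 1, top $: go to q_0, push U$ → (q_0, 00, U$)
  ε-move, top U: go to q_2, push ε → (q_2, 00, $)
  read 0, top $: go to q_1, push $ → (q_1, 0, $)
  read 0, top $: go to q_1, push V$ → (q_1, ε, V$)
  ε-move, top V: go to q_0, push WV → (q_0, ε, WV$)
All input consumed; state q_0 ∈ F.

Accept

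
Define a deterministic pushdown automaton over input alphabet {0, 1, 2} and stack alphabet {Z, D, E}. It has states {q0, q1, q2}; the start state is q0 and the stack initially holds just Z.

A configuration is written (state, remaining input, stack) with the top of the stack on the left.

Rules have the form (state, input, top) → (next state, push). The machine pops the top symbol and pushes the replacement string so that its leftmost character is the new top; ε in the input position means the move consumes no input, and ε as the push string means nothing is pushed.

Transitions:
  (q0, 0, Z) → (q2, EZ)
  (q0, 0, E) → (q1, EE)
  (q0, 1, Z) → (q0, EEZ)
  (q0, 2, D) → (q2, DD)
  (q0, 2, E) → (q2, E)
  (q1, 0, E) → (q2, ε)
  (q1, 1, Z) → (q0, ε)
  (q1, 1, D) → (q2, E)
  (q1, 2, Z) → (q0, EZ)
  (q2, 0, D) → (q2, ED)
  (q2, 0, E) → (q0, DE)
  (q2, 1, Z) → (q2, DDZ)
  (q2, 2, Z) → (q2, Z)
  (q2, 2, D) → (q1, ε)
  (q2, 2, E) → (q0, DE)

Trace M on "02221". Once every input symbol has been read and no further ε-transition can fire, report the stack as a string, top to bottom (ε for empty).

(q0, 02221, Z) ⊢ (q2, 2221, EZ) ⊢ (q0, 221, DEZ) ⊢ (q2, 21, DDEZ) ⊢ (q1, 1, DEZ) ⊢ (q2, ε, EEZ)
All input consumed in state q2 with stack EEZ.

EEZ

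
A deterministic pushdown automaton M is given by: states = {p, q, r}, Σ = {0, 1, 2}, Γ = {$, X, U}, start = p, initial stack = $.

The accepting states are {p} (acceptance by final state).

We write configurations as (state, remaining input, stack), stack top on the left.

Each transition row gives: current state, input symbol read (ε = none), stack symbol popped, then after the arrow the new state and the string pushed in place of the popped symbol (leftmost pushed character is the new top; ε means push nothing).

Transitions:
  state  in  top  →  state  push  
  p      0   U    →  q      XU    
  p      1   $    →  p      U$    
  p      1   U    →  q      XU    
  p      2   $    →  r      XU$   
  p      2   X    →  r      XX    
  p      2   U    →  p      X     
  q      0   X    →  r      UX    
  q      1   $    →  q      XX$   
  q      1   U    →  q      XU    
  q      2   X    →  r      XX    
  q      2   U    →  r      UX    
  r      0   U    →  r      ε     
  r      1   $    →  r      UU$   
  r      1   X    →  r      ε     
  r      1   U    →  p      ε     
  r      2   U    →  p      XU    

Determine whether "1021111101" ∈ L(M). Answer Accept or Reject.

(p, 1021111101, $)
  read 1, top $: go to p, push U$ → (p, 021111101, U$)
  read 0, top U: go to q, push XU → (q, 21111101, XU$)
  read 2, top X: go to r, push XX → (r, 1111101, XXU$)
  read 1, top X: go to r, push ε → (r, 111101, XU$)
  read 1, top X: go to r, push ε → (r, 11101, U$)
  read 1, top U: go to p, push ε → (p, 1101, $)
  read 1, top $: go to p, push U$ → (p, 101, U$)
  read 1, top U: go to q, push XU → (q, 01, XU$)
  read 0, top X: go to r, push UX → (r, 1, UXU$)
  read 1, top U: go to p, push ε → (p, ε, XU$)
All input consumed; state p ∈ F.

Accept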